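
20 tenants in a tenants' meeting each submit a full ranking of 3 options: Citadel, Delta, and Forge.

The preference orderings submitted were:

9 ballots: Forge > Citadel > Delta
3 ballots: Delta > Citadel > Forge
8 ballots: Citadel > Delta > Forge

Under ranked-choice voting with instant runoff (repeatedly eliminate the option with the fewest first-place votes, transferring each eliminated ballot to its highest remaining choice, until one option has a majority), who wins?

Round 1: Forge 9, Citadel 8, Delta 3. Delta has the fewest and is eliminated.
Round 2: Citadel 11, Forge 9. Citadel has a majority.

Citadel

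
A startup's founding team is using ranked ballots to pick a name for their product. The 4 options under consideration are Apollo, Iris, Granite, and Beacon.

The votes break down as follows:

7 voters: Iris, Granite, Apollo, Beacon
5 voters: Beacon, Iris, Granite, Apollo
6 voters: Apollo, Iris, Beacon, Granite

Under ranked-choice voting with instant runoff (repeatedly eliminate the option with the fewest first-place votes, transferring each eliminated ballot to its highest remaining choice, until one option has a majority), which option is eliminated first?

Granite

Round 1: Iris 7, Apollo 6, Beacon 5, Granite 0. Granite has the fewest and is eliminated.
Round 2: Iris 7, Apollo 6, Beacon 5. Beacon has the fewest and is eliminated.
Round 3: Iris 12, Apollo 6. Iris has a majority.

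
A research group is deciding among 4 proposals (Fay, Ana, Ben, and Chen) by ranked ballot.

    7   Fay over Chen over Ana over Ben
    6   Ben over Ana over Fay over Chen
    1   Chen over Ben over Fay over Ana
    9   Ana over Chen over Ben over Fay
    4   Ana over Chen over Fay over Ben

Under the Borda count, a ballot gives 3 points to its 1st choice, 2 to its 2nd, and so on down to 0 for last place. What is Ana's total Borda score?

Borda scores:
  Fay: 7·3 + 6·1 + 1 + 9·0 + 4·1 = 32
  Ana: 7·1 + 6·2 + 0 + 9·3 + 4·3 = 58
  Ben: 7·0 + 6·3 + 2 + 9·1 + 4·0 = 29
  Chen: 7·2 + 6·0 + 3 + 9·2 + 4·2 = 43

58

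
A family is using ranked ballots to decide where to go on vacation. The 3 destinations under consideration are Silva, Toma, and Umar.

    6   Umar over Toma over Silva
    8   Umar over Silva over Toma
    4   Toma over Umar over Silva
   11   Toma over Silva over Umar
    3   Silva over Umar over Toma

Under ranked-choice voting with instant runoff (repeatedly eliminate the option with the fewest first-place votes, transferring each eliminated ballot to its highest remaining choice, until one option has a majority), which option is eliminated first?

Round 1: Toma 15, Umar 14, Silva 3. Silva has the fewest and is eliminated.
Round 2: Umar 17, Toma 15. Umar has a majority.

Silva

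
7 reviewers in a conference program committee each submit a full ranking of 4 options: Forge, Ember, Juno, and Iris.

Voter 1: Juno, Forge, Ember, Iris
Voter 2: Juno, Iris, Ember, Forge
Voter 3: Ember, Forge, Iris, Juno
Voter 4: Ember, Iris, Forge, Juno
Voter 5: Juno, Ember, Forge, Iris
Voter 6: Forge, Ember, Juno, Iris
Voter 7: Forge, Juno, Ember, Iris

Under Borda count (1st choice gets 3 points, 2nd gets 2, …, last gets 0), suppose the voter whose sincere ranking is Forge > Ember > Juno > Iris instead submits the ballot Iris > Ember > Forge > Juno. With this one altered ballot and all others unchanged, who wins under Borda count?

Ember

Borda totals with the altered ballot: Forge 10, Ember 13, Juno 11, Iris 8.
The winner is unchanged: still Ember.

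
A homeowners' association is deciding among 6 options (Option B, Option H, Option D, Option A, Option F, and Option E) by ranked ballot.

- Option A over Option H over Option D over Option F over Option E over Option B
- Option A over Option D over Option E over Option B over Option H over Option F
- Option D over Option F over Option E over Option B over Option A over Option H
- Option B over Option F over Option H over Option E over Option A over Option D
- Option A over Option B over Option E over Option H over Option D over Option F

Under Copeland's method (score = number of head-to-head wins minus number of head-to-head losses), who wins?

Option A

Pairwise results:
  Option B vs Option H: Option B wins 4–1.
  Option B vs Option D: Option D wins 3–2.
  Option B vs Option A: Option A wins 3–2.
  Option B vs Option F: Option B wins 3–2.
  Option B vs Option E: Option E wins 3–2.
  Option H vs Option D: Option H wins 3–2.
  Option H vs Option A: Option A wins 4–1.
  Option H vs Option F: Option H wins 3–2.
  Option H vs Option E: Option E wins 3–2.
  Option D vs Option A: Option A wins 4–1.
  Option D vs Option F: Option D wins 4–1.
  Option D vs Option E: Option D wins 3–2.
  Option A vs Option F: Option A wins 3–2.
  Option A vs Option E: Option A wins 3–2.
  Option F vs Option E: Option F wins 3–2.
Copeland scores (wins − losses):
  Option B: 2 − 3 = -1
  Option H: 2 − 3 = -1
  Option D: 3 − 2 = 1
  Option A: 5 − 0 = 5
  Option F: 1 − 4 = -3
  Option E: 2 − 3 = -1
Option A has the best Copeland score.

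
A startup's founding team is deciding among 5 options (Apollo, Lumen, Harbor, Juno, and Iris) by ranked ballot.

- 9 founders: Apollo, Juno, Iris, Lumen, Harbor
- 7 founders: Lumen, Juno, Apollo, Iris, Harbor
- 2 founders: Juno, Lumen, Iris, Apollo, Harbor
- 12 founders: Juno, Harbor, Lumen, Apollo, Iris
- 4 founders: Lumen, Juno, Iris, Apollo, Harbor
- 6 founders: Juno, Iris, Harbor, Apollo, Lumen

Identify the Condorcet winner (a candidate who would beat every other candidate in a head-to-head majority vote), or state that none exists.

Head-to-head results (40 voters total):
Apollo vs Lumen: Lumen wins 25–15.
Apollo vs Harbor: Apollo wins 22–18.
Apollo vs Juno: Juno wins 31–9.
Apollo vs Iris: Apollo wins 28–12.
Lumen vs Harbor: Lumen wins 22–18.
Lumen vs Juno: Juno wins 29–11.
Lumen vs Iris: Lumen wins 25–15.
Harbor vs Juno: Juno wins 40–0.
Harbor vs Iris: Iris wins 28–12.
Juno vs Iris: Juno wins 40–0.
Juno beats each rival — Apollo (31–9), Lumen (29–11), Harbor (40–0), Iris (40–0) — so Juno is the Condorcet winner.

Juno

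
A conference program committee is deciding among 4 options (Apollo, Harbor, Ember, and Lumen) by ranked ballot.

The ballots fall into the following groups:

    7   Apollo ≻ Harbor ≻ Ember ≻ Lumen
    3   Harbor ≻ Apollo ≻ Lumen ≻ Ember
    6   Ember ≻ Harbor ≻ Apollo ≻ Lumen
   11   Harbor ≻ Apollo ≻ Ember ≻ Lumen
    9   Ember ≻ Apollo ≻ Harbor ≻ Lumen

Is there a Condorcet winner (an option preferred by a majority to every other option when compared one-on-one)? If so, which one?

Harbor

Head-to-head results (36 voters total):
Apollo vs Harbor: Harbor wins 20–16.
Apollo vs Ember: Apollo wins 21–15.
Apollo vs Lumen: Apollo wins 36–0.
Harbor vs Ember: Harbor wins 21–15.
Harbor vs Lumen: Harbor wins 36–0.
Ember vs Lumen: Ember wins 33–3.
Harbor beats each rival — Apollo (20–16), Ember (21–15), Lumen (36–0) — so Harbor is the Condorcet winner.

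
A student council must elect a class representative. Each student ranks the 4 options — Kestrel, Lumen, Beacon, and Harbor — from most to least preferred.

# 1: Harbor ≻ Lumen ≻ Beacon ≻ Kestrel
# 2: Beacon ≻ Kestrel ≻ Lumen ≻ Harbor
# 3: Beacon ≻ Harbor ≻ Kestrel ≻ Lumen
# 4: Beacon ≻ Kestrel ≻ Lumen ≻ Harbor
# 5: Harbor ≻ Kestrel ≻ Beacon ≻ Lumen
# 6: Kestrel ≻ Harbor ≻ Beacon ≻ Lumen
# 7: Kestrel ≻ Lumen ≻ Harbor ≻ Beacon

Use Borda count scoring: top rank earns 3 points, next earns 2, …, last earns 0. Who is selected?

Borda scores:
  Kestrel: 0 + 2 + 1 + 2 + 2 + 3 + 3 = 13
  Lumen: 2 + 1 + 0 + 1 + 0 + 0 + 2 = 6
  Beacon: 1 + 3 + 3 + 3 + 1 + 1 + 0 = 12
  Harbor: 3 + 0 + 2 + 0 + 3 + 2 + 1 = 11
Kestrel has the highest total.

Kestrel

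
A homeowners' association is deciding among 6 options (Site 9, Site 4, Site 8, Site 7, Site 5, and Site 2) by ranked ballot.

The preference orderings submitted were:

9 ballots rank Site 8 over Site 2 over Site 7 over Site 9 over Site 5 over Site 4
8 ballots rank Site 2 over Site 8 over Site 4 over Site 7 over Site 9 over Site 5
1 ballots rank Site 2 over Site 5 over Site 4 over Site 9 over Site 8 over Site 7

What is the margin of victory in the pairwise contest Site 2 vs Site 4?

18

Ballots ranking Site 2 above Site 4: 9+8+1 = 18.
Ballots ranking Site 4 above Site 2: 0.
Site 2 wins 18–0, a margin of 18.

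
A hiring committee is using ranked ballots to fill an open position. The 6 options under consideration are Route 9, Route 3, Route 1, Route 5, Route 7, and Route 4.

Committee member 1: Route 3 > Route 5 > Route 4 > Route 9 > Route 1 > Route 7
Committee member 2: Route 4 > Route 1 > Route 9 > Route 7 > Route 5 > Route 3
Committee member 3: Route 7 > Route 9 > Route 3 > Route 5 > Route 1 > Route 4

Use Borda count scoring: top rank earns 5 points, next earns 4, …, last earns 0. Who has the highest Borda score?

Route 9

Borda scores:
  Route 9: 2 + 3 + 4 = 9
  Route 3: 5 + 0 + 3 = 8
  Route 1: 1 + 4 + 1 = 6
  Route 5: 4 + 1 + 2 = 7
  Route 7: 0 + 2 + 5 = 7
  Route 4: 3 + 5 + 0 = 8
Route 9 has the highest total.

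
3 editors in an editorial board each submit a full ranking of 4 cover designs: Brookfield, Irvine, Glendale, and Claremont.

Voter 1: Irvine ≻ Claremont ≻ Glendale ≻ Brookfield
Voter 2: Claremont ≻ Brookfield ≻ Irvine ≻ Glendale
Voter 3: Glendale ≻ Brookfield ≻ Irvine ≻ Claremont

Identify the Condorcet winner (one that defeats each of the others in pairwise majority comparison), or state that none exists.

None — there is no Condorcet winner

Head-to-head results (3 voters total):
Brookfield vs Irvine: Brookfield wins 2–1.
Brookfield vs Glendale: Glendale wins 2–1.
Brookfield vs Claremont: Claremont wins 2–1.
Irvine vs Glendale: Irvine wins 2–1.
Irvine vs Claremont: Irvine wins 2–1.
Glendale vs Claremont: Claremont wins 2–1.
No candidate beats all others: Brookfield beats Irvine beats Glendale beats Brookfield, a majority cycle.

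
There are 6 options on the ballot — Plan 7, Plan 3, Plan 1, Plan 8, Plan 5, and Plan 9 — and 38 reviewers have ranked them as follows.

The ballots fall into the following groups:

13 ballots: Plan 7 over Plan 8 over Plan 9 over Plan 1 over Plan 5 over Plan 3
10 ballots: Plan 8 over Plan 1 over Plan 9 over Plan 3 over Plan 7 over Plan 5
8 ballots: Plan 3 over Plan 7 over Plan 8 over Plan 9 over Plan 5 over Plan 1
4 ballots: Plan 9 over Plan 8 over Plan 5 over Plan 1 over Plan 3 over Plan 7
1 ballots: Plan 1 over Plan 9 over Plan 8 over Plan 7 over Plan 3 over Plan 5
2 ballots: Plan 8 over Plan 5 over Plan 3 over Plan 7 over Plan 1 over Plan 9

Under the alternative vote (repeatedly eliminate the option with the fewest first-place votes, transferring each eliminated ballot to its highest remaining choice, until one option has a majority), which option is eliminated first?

Round 1: Plan 7 13, Plan 8 12, Plan 3 8, Plan 9 4, Plan 1 1, Plan 5 0. Plan 5 has the fewest and is eliminated.
Round 2: Plan 7 13, Plan 8 12, Plan 3 8, Plan 9 4, Plan 1 1. Plan 1 has the fewest and is eliminated.
Round 3: Plan 7 13, Plan 8 12, Plan 3 8, Plan 9 5. Plan 9 has the fewest and is eliminated.
Round 4: Plan 8 17, Plan 7 13, Plan 3 8. Plan 3 has the fewest and is eliminated.
Round 5: Plan 7 21, Plan 8 17. Plan 7 has a majority.

Plan 5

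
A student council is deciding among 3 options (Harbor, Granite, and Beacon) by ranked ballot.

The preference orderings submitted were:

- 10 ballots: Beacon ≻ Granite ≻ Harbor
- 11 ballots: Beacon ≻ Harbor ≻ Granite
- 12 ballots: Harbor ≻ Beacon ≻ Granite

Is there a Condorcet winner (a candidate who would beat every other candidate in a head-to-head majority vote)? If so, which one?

Head-to-head results (33 voters total):
Harbor vs Granite: Harbor wins 23–10.
Harbor vs Beacon: Beacon wins 21–12.
Granite vs Beacon: Beacon wins 33–0.
Beacon beats each rival — Harbor (21–12), Granite (33–0) — so Beacon is the Condorcet winner.

Beacon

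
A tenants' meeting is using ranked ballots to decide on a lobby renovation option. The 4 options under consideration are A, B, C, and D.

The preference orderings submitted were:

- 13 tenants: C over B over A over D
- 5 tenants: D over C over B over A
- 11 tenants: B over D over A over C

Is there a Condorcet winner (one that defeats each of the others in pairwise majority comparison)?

Head-to-head results (29 voters total):
A vs B: B wins 29–0.
A vs C: C wins 18–11.
A vs D: D wins 16–13.
B vs C: C wins 18–11.
B vs D: B wins 24–5.
C vs D: D wins 16–13.
No candidate beats all others: B beats D beats C beats B, a majority cycle.

No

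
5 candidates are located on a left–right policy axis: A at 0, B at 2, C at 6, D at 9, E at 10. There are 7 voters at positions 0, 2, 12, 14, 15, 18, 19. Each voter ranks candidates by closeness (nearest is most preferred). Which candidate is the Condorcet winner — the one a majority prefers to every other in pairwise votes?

E

With single-peaked preferences on a line, the Condorcet winner is the candidate closest to the median voter.
The median voter (position 14) is closest to E at 10.
Check: E vs A — voters closer to E: 5 of 7.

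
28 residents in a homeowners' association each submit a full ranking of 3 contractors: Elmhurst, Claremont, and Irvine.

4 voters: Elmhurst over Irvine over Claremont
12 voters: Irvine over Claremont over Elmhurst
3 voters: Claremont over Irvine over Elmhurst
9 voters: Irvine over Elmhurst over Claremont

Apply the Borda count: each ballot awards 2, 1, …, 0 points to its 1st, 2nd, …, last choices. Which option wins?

Borda scores:
  Elmhurst: 4·2 + 12·0 + 3·0 + 9·1 = 17
  Claremont: 4·0 + 12·1 + 3·2 + 9·0 = 18
  Irvine: 4·1 + 12·2 + 3·1 + 9·2 = 49
Irvine has the highest total.

Irvine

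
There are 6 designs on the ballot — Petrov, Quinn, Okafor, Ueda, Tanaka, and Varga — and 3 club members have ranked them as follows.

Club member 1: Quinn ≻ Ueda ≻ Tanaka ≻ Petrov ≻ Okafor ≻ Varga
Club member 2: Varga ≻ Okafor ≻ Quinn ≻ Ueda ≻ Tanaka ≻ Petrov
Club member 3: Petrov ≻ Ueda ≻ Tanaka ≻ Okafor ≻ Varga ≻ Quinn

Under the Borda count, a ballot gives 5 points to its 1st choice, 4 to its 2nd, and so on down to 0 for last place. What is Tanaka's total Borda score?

7

Borda scores:
  Petrov: 2 + 0 + 5 = 7
  Quinn: 5 + 3 + 0 = 8
  Okafor: 1 + 4 + 2 = 7
  Ueda: 4 + 2 + 4 = 10
  Tanaka: 3 + 1 + 3 = 7
  Varga: 0 + 5 + 1 = 6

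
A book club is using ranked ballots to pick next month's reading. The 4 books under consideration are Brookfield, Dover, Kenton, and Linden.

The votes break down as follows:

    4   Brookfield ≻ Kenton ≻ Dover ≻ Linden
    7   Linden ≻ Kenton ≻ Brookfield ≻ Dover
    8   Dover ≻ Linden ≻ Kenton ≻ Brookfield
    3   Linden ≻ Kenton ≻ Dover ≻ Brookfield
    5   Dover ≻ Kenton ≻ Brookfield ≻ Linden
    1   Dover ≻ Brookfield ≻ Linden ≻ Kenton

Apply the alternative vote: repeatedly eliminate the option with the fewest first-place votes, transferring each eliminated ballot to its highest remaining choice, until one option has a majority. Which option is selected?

Round 1: Dover 14, Linden 10, Brookfield 4, Kenton 0. Kenton has the fewest and is eliminated.
Round 2: Dover 14, Linden 10, Brookfield 4. Brookfield has the fewest and is eliminated.
Round 3: Dover 18, Linden 10. Dover has a majority.

Dover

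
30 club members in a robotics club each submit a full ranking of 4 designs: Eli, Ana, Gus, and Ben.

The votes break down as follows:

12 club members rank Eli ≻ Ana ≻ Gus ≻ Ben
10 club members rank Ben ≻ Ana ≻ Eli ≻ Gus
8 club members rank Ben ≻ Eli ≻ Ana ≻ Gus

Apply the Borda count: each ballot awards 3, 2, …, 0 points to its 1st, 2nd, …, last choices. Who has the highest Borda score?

Borda scores:
  Eli: 12·3 + 10·1 + 8·2 = 62
  Ana: 12·2 + 10·2 + 8·1 = 52
  Gus: 12·1 + 10·0 + 8·0 = 12
  Ben: 12·0 + 10·3 + 8·3 = 54
Eli has the highest total.

Eli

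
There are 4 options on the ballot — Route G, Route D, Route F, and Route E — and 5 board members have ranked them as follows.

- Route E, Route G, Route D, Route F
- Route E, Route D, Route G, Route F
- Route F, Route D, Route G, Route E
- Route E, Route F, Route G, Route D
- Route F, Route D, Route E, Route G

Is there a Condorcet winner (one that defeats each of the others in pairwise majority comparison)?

Head-to-head results (5 voters total):
Route G vs Route D: Route D wins 3–2.
Route G vs Route F: Route F wins 3–2.
Route G vs Route E: Route E wins 4–1.
Route D vs Route F: Route F wins 3–2.
Route D vs Route E: Route E wins 3–2.
Route F vs Route E: Route E wins 3–2.
Route E beats each rival — Route G (4–1), Route D (3–2), Route F (3–2) — so Route E is the Condorcet winner.

Yes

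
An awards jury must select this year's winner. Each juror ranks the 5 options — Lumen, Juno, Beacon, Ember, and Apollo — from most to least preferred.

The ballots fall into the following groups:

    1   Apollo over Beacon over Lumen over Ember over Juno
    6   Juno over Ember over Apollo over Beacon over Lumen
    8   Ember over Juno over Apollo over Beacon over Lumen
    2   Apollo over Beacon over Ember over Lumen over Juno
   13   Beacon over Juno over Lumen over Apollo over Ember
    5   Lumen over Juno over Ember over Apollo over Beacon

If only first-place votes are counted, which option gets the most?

First-place vote totals:
  Lumen: 5
  Juno: 6
  Beacon: 13
  Ember: 8
  Apollo: 3
Beacon has the most first-place votes.

Beacon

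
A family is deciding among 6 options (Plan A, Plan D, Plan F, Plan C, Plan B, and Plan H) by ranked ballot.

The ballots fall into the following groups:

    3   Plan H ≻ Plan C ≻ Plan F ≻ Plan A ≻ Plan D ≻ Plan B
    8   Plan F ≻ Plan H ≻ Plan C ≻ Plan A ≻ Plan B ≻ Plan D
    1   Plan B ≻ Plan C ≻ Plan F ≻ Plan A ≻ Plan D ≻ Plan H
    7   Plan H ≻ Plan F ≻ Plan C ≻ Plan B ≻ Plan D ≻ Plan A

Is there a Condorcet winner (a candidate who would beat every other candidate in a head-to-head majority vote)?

Yes

Head-to-head results (19 voters total):
Plan A vs Plan D: Plan A wins 12–7.
Plan A vs Plan F: Plan F wins 19–0.
Plan A vs Plan C: Plan C wins 19–0.
Plan A vs Plan B: Plan A wins 11–8.
Plan A vs Plan H: Plan H wins 18–1.
Plan D vs Plan F: Plan F wins 19–0.
Plan D vs Plan C: Plan C wins 19–0.
Plan D vs Plan B: Plan B wins 16–3.
Plan D vs Plan H: Plan H wins 18–1.
Plan F vs Plan C: Plan F wins 15–4.
Plan F vs Plan B: Plan F wins 18–1.
Plan F vs Plan H: Plan H wins 10–9.
Plan C vs Plan B: Plan C wins 18–1.
Plan C vs Plan H: Plan H wins 18–1.
Plan B vs Plan H: Plan H wins 18–1.
Plan H beats each rival — Plan A (18–1), Plan D (18–1), Plan F (10–9), Plan C (18–1), Plan B (18–1) — so Plan H is the Condorcet winner.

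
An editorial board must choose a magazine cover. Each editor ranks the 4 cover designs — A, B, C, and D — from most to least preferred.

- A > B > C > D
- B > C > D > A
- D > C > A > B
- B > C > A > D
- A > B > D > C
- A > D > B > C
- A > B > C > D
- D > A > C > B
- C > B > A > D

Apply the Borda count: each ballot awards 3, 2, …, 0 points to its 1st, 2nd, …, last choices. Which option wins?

Borda scores:
  A: 3 + 0 + 1 + 1 + 3 + 3 + 3 + 2 + 1 = 17
  B: 2 + 3 + 0 + 3 + 2 + 1 + 2 + 0 + 2 = 15
  C: 1 + 2 + 2 + 2 + 0 + 0 + 1 + 1 + 3 = 12
  D: 0 + 1 + 3 + 0 + 1 + 2 + 0 + 3 + 0 = 10
A has the highest total.

A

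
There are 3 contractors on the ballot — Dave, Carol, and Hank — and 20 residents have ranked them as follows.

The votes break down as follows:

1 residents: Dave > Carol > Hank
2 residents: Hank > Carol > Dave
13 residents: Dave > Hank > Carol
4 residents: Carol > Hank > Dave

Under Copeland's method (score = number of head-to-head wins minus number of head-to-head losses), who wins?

Pairwise results:
  Dave vs Carol: Dave wins 14–6.
  Dave vs Hank: Dave wins 14–6.
  Carol vs Hank: Hank wins 15–5.
Copeland scores (wins − losses):
  Dave: 2 − 0 = 2
  Carol: 0 − 2 = -2
  Hank: 1 − 1 = 0
Dave has the best Copeland score.

Dave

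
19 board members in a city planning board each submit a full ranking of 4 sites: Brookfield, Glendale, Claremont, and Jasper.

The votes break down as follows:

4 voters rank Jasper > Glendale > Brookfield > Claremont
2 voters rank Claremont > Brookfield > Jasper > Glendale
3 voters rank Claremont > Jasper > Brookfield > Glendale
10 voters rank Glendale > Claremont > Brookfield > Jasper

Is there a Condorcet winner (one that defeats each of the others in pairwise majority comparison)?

Yes

Head-to-head results (19 voters total):
Brookfield vs Glendale: Glendale wins 14–5.
Brookfield vs Claremont: Claremont wins 15–4.
Brookfield vs Jasper: Brookfield wins 12–7.
Glendale vs Claremont: Glendale wins 14–5.
Glendale vs Jasper: Glendale wins 10–9.
Claremont vs Jasper: Claremont wins 15–4.
Glendale beats each rival — Brookfield (14–5), Claremont (14–5), Jasper (10–9) — so Glendale is the Condorcet winner.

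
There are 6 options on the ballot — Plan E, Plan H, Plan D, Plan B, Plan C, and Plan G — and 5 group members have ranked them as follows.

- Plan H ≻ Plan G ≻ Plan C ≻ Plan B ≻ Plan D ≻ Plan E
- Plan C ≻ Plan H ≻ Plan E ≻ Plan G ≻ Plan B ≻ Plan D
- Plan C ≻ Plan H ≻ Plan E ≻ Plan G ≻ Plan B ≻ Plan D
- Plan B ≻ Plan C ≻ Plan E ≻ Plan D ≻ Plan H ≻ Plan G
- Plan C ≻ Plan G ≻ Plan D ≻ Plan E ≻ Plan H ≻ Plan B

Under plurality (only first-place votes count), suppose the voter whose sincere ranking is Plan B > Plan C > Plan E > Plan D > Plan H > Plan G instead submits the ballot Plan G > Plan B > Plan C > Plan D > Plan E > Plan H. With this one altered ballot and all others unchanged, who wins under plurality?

First-place totals with the altered ballot: Plan E 0, Plan H 1, Plan D 0, Plan B 0, Plan C 3, Plan G 1.
The winner is unchanged: still Plan C.

Plan C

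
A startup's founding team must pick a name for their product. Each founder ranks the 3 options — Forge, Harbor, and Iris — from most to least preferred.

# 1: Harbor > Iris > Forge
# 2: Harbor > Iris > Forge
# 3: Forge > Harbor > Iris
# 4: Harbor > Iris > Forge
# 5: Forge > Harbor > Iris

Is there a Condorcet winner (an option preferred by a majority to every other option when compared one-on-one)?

Yes

Head-to-head results (5 voters total):
Forge vs Harbor: Harbor wins 3–2.
Forge vs Iris: Iris wins 3–2.
Harbor vs Iris: Harbor wins 5–0.
Harbor beats each rival — Forge (3–2), Iris (5–0) — so Harbor is the Condorcet winner.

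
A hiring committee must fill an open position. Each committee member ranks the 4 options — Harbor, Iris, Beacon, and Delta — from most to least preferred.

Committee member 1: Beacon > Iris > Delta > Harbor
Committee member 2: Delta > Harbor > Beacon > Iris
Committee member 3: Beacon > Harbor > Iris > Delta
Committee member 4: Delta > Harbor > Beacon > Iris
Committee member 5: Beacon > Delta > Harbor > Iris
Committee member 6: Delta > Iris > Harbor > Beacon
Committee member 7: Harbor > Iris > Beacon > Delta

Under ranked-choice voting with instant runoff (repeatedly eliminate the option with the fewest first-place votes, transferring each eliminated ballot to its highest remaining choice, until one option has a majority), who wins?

Beacon

Round 1: Beacon 3, Delta 3, Harbor 1, Iris 0. Iris has the fewest and is eliminated.
Round 2: Beacon 3, Delta 3, Harbor 1. Harbor has the fewest and is eliminated.
Round 3: Beacon 4, Delta 3. Beacon has a majority.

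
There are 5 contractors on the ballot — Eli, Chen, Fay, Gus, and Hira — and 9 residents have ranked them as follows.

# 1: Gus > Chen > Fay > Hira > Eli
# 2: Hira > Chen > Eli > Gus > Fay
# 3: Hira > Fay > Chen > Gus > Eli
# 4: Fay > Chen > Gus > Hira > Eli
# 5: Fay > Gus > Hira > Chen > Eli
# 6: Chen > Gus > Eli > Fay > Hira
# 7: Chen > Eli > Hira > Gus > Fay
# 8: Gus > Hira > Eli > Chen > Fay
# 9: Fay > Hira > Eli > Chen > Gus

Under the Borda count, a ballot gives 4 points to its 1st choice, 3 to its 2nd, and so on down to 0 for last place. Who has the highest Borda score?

Chen

Borda scores:
  Eli: 0 + 2 + 0 + 0 + 0 + 2 + 3 + 2 + 2 = 11
  Chen: 3 + 3 + 2 + 3 + 1 + 4 + 4 + 1 + 1 = 22
  Fay: 2 + 0 + 3 + 4 + 4 + 1 + 0 + 0 + 4 = 18
  Gus: 4 + 1 + 1 + 2 + 3 + 3 + 1 + 4 + 0 = 19
  Hira: 1 + 4 + 4 + 1 + 2 + 0 + 2 + 3 + 3 = 20
Chen has the highest total.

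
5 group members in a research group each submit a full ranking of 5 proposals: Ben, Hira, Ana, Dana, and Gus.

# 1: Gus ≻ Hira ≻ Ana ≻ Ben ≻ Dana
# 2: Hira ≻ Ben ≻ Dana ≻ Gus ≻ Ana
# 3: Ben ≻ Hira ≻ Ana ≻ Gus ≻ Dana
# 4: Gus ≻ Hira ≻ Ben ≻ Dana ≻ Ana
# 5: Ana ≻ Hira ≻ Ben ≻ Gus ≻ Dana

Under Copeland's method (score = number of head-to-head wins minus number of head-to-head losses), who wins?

Hira

Pairwise results:
  Ben vs Hira: Hira wins 4–1.
  Ben vs Ana: Ben wins 3–2.
  Ben vs Dana: Ben wins 5–0.
  Ben vs Gus: Ben wins 3–2.
  Hira vs Ana: Hira wins 4–1.
  Hira vs Dana: Hira wins 5–0.
  Hira vs Gus: Hira wins 3–2.
  Ana vs Dana: Ana wins 3–2.
  Ana vs Gus: Gus wins 3–2.
  Dana vs Gus: Gus wins 4–1.
Copeland scores (wins − losses):
  Ben: 3 − 1 = 2
  Hira: 4 − 0 = 4
  Ana: 1 − 3 = -2
  Dana: 0 − 4 = -4
  Gus: 2 − 2 = 0
Hira has the best Copeland score.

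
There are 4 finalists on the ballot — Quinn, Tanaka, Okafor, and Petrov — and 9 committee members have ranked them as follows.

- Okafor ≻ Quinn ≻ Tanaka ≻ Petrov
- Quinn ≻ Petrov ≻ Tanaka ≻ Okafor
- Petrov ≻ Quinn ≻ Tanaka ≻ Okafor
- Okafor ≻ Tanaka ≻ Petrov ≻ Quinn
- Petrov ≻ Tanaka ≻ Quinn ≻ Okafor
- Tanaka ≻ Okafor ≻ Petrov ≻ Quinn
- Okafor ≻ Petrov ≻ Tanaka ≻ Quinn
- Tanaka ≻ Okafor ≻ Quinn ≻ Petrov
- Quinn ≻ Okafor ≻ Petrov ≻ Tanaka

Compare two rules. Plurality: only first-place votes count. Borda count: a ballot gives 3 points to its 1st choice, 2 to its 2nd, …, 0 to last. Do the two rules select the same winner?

Plurality first-place counts: Quinn 2, Tanaka 2, Okafor 3, Petrov 2 → Okafor.
Borda totals: Quinn 12, Tanaka 14, Okafor 15, Petrov 13 → Okafor.
The two rules agree on Okafor.

Yes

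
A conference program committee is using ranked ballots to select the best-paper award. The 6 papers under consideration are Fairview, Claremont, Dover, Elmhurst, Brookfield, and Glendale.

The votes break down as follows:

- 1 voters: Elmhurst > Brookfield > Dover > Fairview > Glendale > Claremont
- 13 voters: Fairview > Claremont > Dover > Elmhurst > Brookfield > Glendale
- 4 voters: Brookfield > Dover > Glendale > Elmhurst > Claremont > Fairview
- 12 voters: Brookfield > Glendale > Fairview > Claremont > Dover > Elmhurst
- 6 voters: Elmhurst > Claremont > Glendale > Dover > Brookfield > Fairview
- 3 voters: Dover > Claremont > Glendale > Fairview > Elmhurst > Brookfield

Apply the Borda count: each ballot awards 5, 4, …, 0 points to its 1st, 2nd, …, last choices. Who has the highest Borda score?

Borda scores:
  Fairview: 2 + 13·5 + 4·0 + 12·3 + 6·0 + 3·2 = 109
  Claremont: 0 + 13·4 + 4·1 + 12·2 + 6·4 + 3·4 = 116
  Dover: 3 + 13·3 + 4·4 + 12·1 + 6·2 + 3·5 = 97
  Elmhurst: 5 + 13·2 + 4·2 + 12·0 + 6·5 + 3·1 = 72
  Brookfield: 4 + 13·1 + 4·5 + 12·5 + 6·1 + 3·0 = 103
  Glendale: 1 + 13·0 + 4·3 + 12·4 + 6·3 + 3·3 = 88
Claremont has the highest total.

Claremont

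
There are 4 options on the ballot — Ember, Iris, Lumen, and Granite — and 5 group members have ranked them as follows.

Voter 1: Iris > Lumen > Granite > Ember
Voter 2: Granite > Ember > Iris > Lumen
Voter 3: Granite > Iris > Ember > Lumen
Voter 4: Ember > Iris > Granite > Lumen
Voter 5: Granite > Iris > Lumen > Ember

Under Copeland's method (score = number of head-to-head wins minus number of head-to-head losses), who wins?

Granite

Pairwise results:
  Ember vs Iris: Iris wins 3–2.
  Ember vs Lumen: Ember wins 3–2.
  Ember vs Granite: Granite wins 4–1.
  Iris vs Lumen: Iris wins 5–0.
  Iris vs Granite: Granite wins 3–2.
  Lumen vs Granite: Granite wins 4–1.
Copeland scores (wins − losses):
  Ember: 1 − 2 = -1
  Iris: 2 − 1 = 1
  Lumen: 0 − 3 = -3
  Granite: 3 − 0 = 3
Granite has the best Copeland score.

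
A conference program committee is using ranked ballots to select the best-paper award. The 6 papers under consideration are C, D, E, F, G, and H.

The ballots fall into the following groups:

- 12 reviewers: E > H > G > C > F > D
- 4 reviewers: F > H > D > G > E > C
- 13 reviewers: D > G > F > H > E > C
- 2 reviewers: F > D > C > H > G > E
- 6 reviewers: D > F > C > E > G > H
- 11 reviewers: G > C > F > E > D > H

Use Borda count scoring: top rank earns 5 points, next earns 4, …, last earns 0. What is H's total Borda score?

Borda scores:
  C: 12·2 + 4·0 + 13·0 + 2·3 + 6·3 + 11·4 = 92
  D: 12·0 + 4·3 + 13·5 + 2·4 + 6·5 + 11·1 = 126
  E: 12·5 + 4·1 + 13·1 + 2·0 + 6·2 + 11·2 = 111
  F: 12·1 + 4·5 + 13·3 + 2·5 + 6·4 + 11·3 = 138
  G: 12·3 + 4·2 + 13·4 + 2·1 + 6·1 + 11·5 = 159
  H: 12·4 + 4·4 + 13·2 + 2·2 + 6·0 + 11·0 = 94

94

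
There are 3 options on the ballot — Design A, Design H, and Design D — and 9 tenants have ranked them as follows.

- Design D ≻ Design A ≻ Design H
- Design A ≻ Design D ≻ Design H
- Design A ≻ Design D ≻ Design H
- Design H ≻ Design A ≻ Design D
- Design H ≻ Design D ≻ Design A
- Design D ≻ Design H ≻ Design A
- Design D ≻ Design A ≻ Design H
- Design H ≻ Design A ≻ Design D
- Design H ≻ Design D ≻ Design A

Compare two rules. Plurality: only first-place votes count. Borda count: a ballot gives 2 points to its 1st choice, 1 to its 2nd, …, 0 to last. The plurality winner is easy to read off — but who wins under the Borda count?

Plurality first-place counts: Design A 2, Design H 4, Design D 3 → Design H.
Borda totals: Design A 8, Design H 9, Design D 10 → Design D.

Design D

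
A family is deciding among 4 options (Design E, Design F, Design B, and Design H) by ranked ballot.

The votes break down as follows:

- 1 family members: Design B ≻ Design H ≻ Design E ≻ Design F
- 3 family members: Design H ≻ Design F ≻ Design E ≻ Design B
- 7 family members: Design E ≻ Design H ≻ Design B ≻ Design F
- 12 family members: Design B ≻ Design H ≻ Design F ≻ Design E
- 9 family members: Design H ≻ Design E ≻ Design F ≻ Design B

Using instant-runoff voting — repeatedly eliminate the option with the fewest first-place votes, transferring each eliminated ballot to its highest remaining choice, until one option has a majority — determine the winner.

Round 1: Design B 13, Design H 12, Design E 7, Design F 0. Design F has the fewest and is eliminated.
Round 2: Design B 13, Design H 12, Design E 7. Design E has the fewest and is eliminated.
Round 3: Design H 19, Design B 13. Design H has a majority.

Design H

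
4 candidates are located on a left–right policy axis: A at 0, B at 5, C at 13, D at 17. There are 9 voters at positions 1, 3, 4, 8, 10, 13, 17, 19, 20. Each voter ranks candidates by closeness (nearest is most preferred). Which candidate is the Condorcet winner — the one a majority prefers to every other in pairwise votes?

With single-peaked preferences on a line, the Condorcet winner is the candidate closest to the median voter.
The median voter (position 10) is closest to C at 13.
Check: C vs A — voters closer to C: 6 of 9.

C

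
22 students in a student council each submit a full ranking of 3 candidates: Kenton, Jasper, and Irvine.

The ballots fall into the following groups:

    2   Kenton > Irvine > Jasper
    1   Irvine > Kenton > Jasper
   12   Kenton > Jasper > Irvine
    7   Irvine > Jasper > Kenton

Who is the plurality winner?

Kenton

First-place vote totals:
  Kenton: 14
  Jasper: 0
  Irvine: 8
Kenton has the most first-place votes.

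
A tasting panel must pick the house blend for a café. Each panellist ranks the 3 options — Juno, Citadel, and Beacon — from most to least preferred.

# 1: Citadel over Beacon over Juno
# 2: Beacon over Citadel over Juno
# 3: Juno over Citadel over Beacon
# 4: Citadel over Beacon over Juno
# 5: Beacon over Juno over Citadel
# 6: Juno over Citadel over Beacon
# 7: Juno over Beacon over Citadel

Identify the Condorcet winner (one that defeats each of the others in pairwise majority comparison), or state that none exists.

Head-to-head results (7 voters total):
Juno vs Citadel: Juno wins 4–3.
Juno vs Beacon: Beacon wins 4–3.
Citadel vs Beacon: Citadel wins 4–3.
No candidate beats all others: Juno beats Citadel beats Beacon beats Juno, a majority cycle.

There is no Condorcet winner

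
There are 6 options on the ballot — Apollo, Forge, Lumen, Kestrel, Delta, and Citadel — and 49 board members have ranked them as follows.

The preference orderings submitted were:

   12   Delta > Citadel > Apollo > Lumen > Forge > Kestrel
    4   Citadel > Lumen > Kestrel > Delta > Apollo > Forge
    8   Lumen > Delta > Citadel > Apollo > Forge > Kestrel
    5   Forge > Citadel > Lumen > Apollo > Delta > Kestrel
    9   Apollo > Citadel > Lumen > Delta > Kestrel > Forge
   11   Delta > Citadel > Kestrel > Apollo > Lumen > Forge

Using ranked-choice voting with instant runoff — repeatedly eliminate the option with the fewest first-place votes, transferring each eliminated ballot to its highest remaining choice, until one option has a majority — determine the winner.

Lumen

Round 1: Delta 23, Apollo 9, Lumen 8, Forge 5, Citadel 4, Kestrel 0. Kestrel has the fewest and is eliminated.
Round 2: Delta 23, Apollo 9, Lumen 8, Forge 5, Citadel 4. Citadel has the fewest and is eliminated.
Round 3: Delta 23, Lumen 12, Apollo 9, Forge 5. Forge has the fewest and is eliminated.
Round 4: Delta 23, Lumen 17, Apollo 9. Apollo has the fewest and is eliminated.
Round 5: Lumen 26, Delta 23. Lumen has a majority.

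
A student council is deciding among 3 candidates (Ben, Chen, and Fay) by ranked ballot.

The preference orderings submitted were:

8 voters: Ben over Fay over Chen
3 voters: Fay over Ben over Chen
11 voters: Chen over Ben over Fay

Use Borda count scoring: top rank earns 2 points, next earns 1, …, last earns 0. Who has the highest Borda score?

Ben

Borda scores:
  Ben: 8·2 + 3·1 + 11·1 = 30
  Chen: 8·0 + 3·0 + 11·2 = 22
  Fay: 8·1 + 3·2 + 11·0 = 14
Ben has the highest total.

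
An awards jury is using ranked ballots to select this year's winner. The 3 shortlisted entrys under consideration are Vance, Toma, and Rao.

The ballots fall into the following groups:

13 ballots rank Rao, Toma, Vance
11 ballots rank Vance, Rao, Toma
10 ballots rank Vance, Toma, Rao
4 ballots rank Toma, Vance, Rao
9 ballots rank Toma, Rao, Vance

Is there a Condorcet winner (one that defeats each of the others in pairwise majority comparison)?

No

Head-to-head results (47 voters total):
Vance vs Toma: Toma wins 26–21.
Vance vs Rao: Vance wins 25–22.
Toma vs Rao: Rao wins 24–23.
No candidate beats all others: Vance beats Rao beats Toma beats Vance, a majority cycle.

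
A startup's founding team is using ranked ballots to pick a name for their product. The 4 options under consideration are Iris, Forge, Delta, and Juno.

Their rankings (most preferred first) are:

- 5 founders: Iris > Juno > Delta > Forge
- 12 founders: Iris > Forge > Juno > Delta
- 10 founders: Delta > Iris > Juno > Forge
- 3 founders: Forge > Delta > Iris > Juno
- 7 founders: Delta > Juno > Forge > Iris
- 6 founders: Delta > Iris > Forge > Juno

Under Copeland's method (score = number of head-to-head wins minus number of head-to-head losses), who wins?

Delta

Pairwise results:
  Iris vs Forge: Iris wins 33–10.
  Iris vs Delta: Delta wins 26–17.
  Iris vs Juno: Iris wins 36–7.
  Forge vs Delta: Delta wins 28–15.
  Forge vs Juno: Juno wins 22–21.
  Delta vs Juno: Delta wins 26–17.
Copeland scores (wins − losses):
  Iris: 2 − 1 = 1
  Forge: 0 − 3 = -3
  Delta: 3 − 0 = 3
  Juno: 1 − 2 = -1
Delta has the best Copeland score.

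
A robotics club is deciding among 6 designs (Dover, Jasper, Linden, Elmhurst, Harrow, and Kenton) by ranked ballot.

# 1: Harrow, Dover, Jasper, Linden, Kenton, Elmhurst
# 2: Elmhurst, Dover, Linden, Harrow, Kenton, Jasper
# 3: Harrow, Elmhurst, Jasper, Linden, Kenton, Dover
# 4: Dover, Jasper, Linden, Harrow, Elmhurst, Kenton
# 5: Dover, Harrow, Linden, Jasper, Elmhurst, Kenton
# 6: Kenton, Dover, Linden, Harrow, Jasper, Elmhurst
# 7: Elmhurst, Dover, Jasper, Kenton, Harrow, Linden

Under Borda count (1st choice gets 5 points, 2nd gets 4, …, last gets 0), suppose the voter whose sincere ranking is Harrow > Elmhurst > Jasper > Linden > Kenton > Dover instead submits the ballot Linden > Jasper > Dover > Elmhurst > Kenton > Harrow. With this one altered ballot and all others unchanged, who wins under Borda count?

Borda totals with the altered ballot: Dover 29, Jasper 17, Linden 19, Elmhurst 14, Harrow 16, Kenton 10.
The winner is unchanged: still Dover.

Dover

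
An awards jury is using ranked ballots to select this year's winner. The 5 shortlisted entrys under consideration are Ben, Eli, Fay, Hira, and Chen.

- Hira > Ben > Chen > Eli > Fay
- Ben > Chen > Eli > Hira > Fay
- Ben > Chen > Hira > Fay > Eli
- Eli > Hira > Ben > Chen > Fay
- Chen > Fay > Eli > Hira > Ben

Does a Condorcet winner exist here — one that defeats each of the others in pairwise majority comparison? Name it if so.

There is no Condorcet winner

Head-to-head results (5 voters total):
Ben vs Eli: Ben wins 3–2.
Ben vs Fay: Ben wins 4–1.
Ben vs Hira: Hira wins 3–2.
Ben vs Chen: Ben wins 4–1.
Eli vs Fay: Eli wins 3–2.
Eli vs Hira: Eli wins 3–2.
Eli vs Chen: Chen wins 4–1.
Fay vs Hira: Hira wins 4–1.
Fay vs Chen: Chen wins 5–0.
Hira vs Chen: Chen wins 3–2.
No candidate beats all others: Ben beats Eli beats Hira beats Ben, a majority cycle.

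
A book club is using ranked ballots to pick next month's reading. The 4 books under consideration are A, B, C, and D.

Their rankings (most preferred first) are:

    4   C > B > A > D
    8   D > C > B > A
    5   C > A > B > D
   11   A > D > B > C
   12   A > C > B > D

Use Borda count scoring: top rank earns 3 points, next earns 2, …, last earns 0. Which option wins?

A

Borda scores:
  A: 4·1 + 8·0 + 5·2 + 11·3 + 12·3 = 83
  B: 4·2 + 8·1 + 5·1 + 11·1 + 12·1 = 44
  C: 4·3 + 8·2 + 5·3 + 11·0 + 12·2 = 67
  D: 4·0 + 8·3 + 5·0 + 11·2 + 12·0 = 46
A has the highest total.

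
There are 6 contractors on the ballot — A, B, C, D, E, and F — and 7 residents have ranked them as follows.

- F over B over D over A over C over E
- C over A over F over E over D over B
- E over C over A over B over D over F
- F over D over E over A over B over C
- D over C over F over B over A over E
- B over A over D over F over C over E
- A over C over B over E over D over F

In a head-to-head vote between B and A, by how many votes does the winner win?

Ballots ranking B above A: 3.
Ballots ranking A above B: 4.
A wins 4–3, a margin of 1.

1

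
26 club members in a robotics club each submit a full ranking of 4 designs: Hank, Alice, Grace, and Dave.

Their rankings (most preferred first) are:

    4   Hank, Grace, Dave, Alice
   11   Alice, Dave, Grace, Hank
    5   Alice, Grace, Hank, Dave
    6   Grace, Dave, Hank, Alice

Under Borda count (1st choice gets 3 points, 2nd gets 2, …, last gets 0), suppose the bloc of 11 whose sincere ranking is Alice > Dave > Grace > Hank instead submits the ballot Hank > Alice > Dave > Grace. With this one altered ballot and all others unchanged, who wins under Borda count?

Hank

Borda totals with the altered ballot: Hank 56, Alice 37, Grace 36, Dave 27.
The switch changes the winner from Alice to Hank.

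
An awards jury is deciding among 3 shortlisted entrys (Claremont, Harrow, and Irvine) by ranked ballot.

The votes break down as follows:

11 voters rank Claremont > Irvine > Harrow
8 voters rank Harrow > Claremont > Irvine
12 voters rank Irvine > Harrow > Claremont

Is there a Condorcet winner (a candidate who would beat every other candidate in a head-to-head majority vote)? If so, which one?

Head-to-head results (31 voters total):
Claremont vs Harrow: Harrow wins 20–11.
Claremont vs Irvine: Claremont wins 19–12.
Harrow vs Irvine: Irvine wins 23–8.
No candidate beats all others: Claremont beats Irvine beats Harrow beats Claremont, a majority cycle.

There is no Condorcet winner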